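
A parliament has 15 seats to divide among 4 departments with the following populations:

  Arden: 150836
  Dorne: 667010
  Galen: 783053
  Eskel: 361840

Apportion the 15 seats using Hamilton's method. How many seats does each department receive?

The standard divisor is 1962739/15 ≈ 130849.267.
Standard quotas: Arden 1.1527, Dorne 5.0975, Galen 5.9844, Eskel 2.7653.
Lower quotas: Arden 1, Dorne 5, Galen 5, Eskel 2 (sum 13, leaving 2 seats).
Remainders in descending order: Galen 0.9844, Eskel 0.7653, Arden 0.1527, Dorne 0.0975.
The surplus seats go to Galen, Eskel.

Arden=1; Dorne=5; Galen=6; Eskel=3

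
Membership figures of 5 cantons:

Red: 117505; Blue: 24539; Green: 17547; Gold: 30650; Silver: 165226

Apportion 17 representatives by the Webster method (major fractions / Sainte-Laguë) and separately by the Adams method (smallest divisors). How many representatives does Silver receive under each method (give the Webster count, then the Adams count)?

Webster: Red 6, Blue 1, Green 1, Gold 1, Silver 8.
Adams: Red 5, Blue 2, Green 1, Gold 2, Silver 7.
Silver gets 8 under Webster and 7 under Adams.

8 and 7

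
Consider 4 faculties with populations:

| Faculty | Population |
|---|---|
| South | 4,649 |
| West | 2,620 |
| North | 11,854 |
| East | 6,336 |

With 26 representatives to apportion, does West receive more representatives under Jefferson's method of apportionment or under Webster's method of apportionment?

Jefferson: South 5, West 2, North 13, East 6.
Webster: South 5, West 3, North 12, East 6.
West gets 2 under Jefferson and 3 under Webster.

Webster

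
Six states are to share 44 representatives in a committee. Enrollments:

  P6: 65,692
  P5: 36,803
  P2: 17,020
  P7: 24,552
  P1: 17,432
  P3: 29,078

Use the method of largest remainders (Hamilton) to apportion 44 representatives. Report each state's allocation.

P6: 15, P5: 8, P2: 4, P7: 6, P1: 4, P3: 7

Total 190577; standard divisor 190577/44 ≈ 4331.295.
Standard quotas: P6 15.1668, P5 8.4970, P2 3.9295, P7 5.6685, P1 4.0247, P3 6.7135.
Lower quotas: P6 15, P5 8, P2 3, P7 5, P1 4, P3 6 (sum 41, leaving 3 seats).
Remainders in descending order: P2 0.9295, P3 0.7135, P7 0.6685, P5 0.4970, P6 0.1668, P1 0.0247.
The surplus seats go to P2, P3, P7.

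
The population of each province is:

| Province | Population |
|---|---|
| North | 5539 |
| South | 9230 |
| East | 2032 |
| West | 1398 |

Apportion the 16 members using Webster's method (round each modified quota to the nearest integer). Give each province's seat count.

Standard divisor 18199/16 ≈ 1137.438; standard quotas: North 4.870, South 8.115, East 1.786, West 1.229.
Rounding to the nearest integer gives North 5, South 8, East 2, West 1 — total 16, matching the house size, so no adjustment is needed.

North 5, South 8, East 2, West 1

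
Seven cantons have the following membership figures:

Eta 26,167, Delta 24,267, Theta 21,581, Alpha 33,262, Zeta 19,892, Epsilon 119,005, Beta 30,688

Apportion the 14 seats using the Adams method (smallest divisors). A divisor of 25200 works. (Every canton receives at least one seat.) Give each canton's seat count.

With modified divisor 25200: modified quotas Eta 1.038, Delta 0.963, Theta 0.856, Alpha 1.320, Zeta 0.789, Epsilon 4.722, Beta 1.218.
Rounding up: Eta 2, Delta 1, Theta 1, Alpha 2, Zeta 1, Epsilon 5, Beta 2 (total 14).

Eta 2; Delta 1; Theta 1; Alpha 2; Zeta 1; Epsilon 5; Beta 2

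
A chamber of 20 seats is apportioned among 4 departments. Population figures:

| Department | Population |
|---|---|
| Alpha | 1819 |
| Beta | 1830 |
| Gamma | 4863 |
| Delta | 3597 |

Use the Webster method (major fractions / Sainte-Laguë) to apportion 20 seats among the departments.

Alpha 3, Beta 3, Gamma 8, Delta 6

Standard divisor 12109/20 ≈ 605.45; standard quotas: Alpha 3.004, Beta 3.023, Gamma 8.032, Delta 5.941.
Rounding to the nearest integer gives Alpha 3, Beta 3, Gamma 8, Delta 6 — total 20, matching the house size, so no adjustment is needed.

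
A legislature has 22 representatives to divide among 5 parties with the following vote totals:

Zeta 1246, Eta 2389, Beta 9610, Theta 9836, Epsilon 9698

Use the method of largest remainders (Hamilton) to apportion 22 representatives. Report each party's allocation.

Zeta 1, Eta 2, Beta 6, Theta 7, Epsilon 6

Total 32779; standard divisor 32779/22 ≈ 1489.955.
Standard quotas: Zeta 0.8363, Eta 1.6034, Beta 6.4499, Theta 6.6015, Epsilon 6.5089.
Lower quotas: Zeta 0, Eta 1, Beta 6, Theta 6, Epsilon 6 (sum 19, leaving 3 seats).
Remainders in descending order: Zeta 0.8363, Eta 0.6034, Theta 0.6015, Epsilon 0.5089, Beta 0.4499.
Largest remainders: Zeta, Eta, Theta receive the extra seats.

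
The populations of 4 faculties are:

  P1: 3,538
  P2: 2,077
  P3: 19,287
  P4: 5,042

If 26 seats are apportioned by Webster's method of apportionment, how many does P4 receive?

4

Standard divisor 29944/26 ≈ 1151.692; standard quotas: P1 3.072, P2 1.803, P3 16.747, P4 4.378.
Rounding to the nearest integer gives P1 3, P2 2, P3 17, P4 4 — total 26, matching the house size, so no adjustment is needed.
P4 receives 4.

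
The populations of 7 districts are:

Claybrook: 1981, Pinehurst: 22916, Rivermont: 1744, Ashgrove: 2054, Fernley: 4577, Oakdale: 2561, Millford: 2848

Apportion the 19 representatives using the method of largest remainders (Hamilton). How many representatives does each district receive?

Claybrook 1, Pinehurst 11, Rivermont 1, Ashgrove 1, Fernley 2, Oakdale 1, Millford 2

Standard divisor: 38681 ÷ 19 ≈ 2035.842.
Standard quotas: Claybrook 0.9731, Pinehurst 11.2563, Rivermont 0.8566, Ashgrove 1.0089, Fernley 2.2482, Oakdale 1.2580, Millford 1.3989.
Lower quotas: Claybrook 0, Pinehurst 11, Rivermont 0, Ashgrove 1, Fernley 2, Oakdale 1, Millford 1 (sum 16, leaving 3 seats).
Remainders in descending order: Claybrook 0.9731, Rivermont 0.8566, Millford 0.3989, Oakdale 0.2580, Pinehurst 0.2563, Fernley 0.2482, Ashgrove 0.0089.
Largest remainders: Claybrook, Rivermont, Millford receive the extra seats.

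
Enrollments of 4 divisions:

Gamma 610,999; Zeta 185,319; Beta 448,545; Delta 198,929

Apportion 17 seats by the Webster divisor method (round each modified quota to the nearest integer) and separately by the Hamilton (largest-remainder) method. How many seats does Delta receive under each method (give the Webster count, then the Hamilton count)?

2 and 3

Webster: Gamma 7, Zeta 2, Beta 6, Delta 2.
Hamilton: Gamma 7, Zeta 2, Beta 5, Delta 3.
Delta gets 2 under Webster and 3 under Hamilton.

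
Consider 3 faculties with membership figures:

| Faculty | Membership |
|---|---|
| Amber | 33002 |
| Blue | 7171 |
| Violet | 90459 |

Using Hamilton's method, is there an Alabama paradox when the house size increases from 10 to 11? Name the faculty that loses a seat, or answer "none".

Blue

At 10 seats: Amber 2, Blue 1, Violet 7.
At 11 seats: Amber 3, Blue 0, Violet 8.
Blue drops from 1 to 0.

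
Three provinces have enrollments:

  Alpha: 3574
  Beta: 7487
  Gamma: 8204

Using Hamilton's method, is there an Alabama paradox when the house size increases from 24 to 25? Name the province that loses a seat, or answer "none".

Alpha

At 24 seats: Alpha 5, Beta 9, Gamma 10.
At 25 seats: Alpha 4, Beta 10, Gamma 11.
Alpha drops from 5 to 4.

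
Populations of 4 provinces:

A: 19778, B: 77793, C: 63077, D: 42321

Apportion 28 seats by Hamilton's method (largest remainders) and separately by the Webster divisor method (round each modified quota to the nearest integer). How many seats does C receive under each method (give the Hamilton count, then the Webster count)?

Hamilton: A 3, B 11, C 8, D 6.
Webster: A 3, B 10, C 9, D 6.
C gets 8 under Hamilton and 9 under Webster.

8 and 9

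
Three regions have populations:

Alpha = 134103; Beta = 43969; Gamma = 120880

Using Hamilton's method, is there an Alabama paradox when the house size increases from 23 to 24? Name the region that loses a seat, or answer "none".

At 23 seats: Alpha 10, Beta 4, Gamma 9.
At 24 seats: Alpha 11, Beta 3, Gamma 10.
Beta drops from 4 to 3.

Beta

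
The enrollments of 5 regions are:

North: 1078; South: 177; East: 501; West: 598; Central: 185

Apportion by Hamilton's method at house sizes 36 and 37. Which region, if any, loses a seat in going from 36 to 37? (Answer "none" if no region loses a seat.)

South

At 36 seats: North 15, South 3, East 7, West 8, Central 3.
At 37 seats: North 16, South 2, East 7, West 9, Central 3.
South drops from 3 to 2.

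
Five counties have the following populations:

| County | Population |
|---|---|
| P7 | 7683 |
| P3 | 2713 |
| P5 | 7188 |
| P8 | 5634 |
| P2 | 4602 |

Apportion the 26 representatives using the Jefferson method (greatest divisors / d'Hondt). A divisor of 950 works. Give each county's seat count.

P7: 8, P3: 2, P5: 7, P8: 5, P2: 4

With modified divisor 950: modified quotas P7 8.087, P3 2.856, P5 7.566, P8 5.931, P2 4.844.
Rounding down: P7 8, P3 2, P5 7, P8 5, P2 4 (total 26).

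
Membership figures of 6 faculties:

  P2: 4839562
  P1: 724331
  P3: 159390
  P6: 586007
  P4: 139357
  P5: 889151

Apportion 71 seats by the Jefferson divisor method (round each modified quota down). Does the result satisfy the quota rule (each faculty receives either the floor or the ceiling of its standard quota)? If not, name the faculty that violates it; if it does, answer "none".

Standard quotas: P2 46.827, P1 7.009, P3 1.542, P6 5.670, P4 1.348, P5 8.603.
Jefferson allocation: P2 48, P1 7, P3 1, P6 5, P4 1, P5 9.
P2 has quota 46.827 (lower 46, upper 47) but receives 48 — outside the quota interval.

P2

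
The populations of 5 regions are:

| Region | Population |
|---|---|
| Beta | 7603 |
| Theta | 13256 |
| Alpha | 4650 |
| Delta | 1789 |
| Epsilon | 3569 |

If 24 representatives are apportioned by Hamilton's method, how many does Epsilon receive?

3

The standard divisor is 30867/24 ≈ 1286.125.
Standard quotas: Beta 5.9116, Theta 10.3069, Alpha 3.6155, Delta 1.3910, Epsilon 2.7750.
Lower quotas: Beta 5, Theta 10, Alpha 3, Delta 1, Epsilon 2 (sum 21, leaving 3 seats).
Remainders in descending order: Beta 0.9116, Epsilon 0.7750, Alpha 0.6155, Delta 0.3910, Theta 0.3069.
The surplus seats go to Beta, Epsilon, Alpha.
Epsilon receives 3.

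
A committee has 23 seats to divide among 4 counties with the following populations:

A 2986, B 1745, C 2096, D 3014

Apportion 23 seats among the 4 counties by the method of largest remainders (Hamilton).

Total 9841; standard divisor 9841/23 ≈ 427.87.
Standard quotas: A 6.979, B 4.078, C 4.899, D 7.044.
Lower quotas: A 6, B 4, C 4, D 7 (sum 21, leaving 2 seats).
Remainders in descending order: A 0.979, C 0.899, B 0.078, D 0.044.
The surplus seats go to A, C.

A 7; B 4; C 5; D 7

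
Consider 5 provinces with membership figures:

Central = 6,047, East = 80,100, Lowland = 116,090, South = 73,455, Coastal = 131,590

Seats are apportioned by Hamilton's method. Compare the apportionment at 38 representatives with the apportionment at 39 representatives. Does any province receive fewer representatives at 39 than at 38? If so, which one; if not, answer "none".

At 38 seats: Central 1, East 7, Lowland 11, South 7, Coastal 12.
At 39 seats: Central 0, East 8, Lowland 11, South 7, Coastal 13.
Central drops from 1 to 0.

Central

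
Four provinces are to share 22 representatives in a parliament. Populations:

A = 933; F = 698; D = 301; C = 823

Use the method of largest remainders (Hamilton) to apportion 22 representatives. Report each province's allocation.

A=7, F=6, D=2, C=7

The standard divisor is 2755/22 ≈ 125.227.
Standard quotas: A 7.450, F 5.574, D 2.404, C 6.572.
Lower quotas: A 7, F 5, D 2, C 6 (sum 20, leaving 2 seats).
Remainders in descending order: F 0.574, C 0.572, A 0.450, D 0.404.
The surplus seats go to F, C.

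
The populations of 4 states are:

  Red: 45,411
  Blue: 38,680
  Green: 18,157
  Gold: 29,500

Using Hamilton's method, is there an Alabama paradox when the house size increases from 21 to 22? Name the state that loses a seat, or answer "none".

At 21 seats: Red 7, Blue 6, Green 3, Gold 5.
At 22 seats: Red 8, Blue 6, Green 3, Gold 5.
No state's allocation decreased.

none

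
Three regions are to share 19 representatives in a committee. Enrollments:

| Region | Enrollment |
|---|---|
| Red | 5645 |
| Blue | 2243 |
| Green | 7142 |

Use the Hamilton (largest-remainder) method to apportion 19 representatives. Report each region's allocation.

Standard divisor: 15030 ÷ 19 ≈ 791.053.
Standard quotas: Red 7.1361, Blue 2.8355, Green 9.0285.
Lower quotas: Red 7, Blue 2, Green 9 (sum 18, leaving 1 seat).
Remainders in descending order: Blue 0.8355, Red 0.1361, Green 0.0285.
The surplus seat goes to Blue.

Red 7; Blue 3; Green 9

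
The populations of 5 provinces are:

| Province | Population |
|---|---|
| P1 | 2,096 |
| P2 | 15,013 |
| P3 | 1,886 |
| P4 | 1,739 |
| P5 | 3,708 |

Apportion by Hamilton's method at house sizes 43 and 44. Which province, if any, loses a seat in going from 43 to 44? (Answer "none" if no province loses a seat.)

none

At 43 seats: P1 4, P2 26, P3 3, P4 3, P5 7.
At 44 seats: P1 4, P2 27, P3 3, P4 3, P5 7.
No province's allocation decreased.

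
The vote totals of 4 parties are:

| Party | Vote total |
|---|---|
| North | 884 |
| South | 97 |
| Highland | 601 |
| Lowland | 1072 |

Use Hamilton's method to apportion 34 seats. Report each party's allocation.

North=11, South=1, Highland=8, Lowland=14

Standard divisor: 2654 ÷ 34 ≈ 78.059.
Standard quotas: North 11.325, South 1.243, Highland 7.699, Lowland 13.733.
Lower quotas: North 11, South 1, Highland 7, Lowland 13 (sum 32, leaving 2 seats).
Remainders in descending order: Lowland 0.733, Highland 0.699, North 0.325, South 0.243.
Largest remainders: Lowland, Highland receive the extra seats.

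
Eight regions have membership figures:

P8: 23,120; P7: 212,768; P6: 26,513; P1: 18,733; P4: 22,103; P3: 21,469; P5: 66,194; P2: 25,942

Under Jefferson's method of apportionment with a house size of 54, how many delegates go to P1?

Standard divisor 416842/54 ≈ 7719.296; standard quotas: P8 2.995, P7 27.563, P6 3.435, P1 2.427, P4 2.863, P3 2.781, P5 8.575, P2 3.361.
Rounding down gives 2, 27, 3, 2, 2, 2, 8, 3 = 49 seats, so the divisor must be adjusted.
With modified divisor 7250: modified quotas P8 3.189, P7 29.347, P6 3.657, P1 2.584, P4 3.049, P3 2.961, P5 9.130, P2 3.578.
Rounding down: P8 3, P7 29, P6 3, P1 2, P4 3, P3 2, P5 9, P2 3 (total 54).
P1 receives 2.

2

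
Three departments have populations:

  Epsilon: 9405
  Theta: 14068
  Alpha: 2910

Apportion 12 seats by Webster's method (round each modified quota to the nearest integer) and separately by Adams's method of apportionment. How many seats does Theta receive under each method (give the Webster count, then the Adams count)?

7 and 6

Webster: Epsilon 4, Theta 7, Alpha 1.
Adams: Epsilon 4, Theta 6, Alpha 2.
Theta gets 7 under Webster and 6 under Adams.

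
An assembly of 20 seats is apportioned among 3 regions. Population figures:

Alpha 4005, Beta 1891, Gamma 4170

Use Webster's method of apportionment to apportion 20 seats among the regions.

Standard divisor 10066/20 ≈ 503.3; standard quotas: Alpha 7.957, Beta 3.757, Gamma 8.285.
Rounding to the nearest integer gives Alpha 8, Beta 4, Gamma 8 — total 20, matching the house size, so no adjustment is needed.

Alpha=8, Beta=4, Gamma=8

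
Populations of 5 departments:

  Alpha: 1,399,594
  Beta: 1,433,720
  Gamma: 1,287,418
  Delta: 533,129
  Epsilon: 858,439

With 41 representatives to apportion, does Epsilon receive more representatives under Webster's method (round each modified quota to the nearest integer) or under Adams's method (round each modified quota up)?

Adams

Webster: Alpha 10, Beta 11, Gamma 10, Delta 4, Epsilon 6.
Adams: Alpha 10, Beta 11, Gamma 9, Delta 4, Epsilon 7.
Epsilon gets 6 under Webster and 7 under Adams.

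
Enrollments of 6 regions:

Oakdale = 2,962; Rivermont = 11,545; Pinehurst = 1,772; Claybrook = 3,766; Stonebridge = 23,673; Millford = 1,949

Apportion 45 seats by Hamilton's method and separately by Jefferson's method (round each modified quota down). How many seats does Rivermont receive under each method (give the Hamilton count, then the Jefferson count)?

11 and 12

Hamilton: Oakdale 3, Rivermont 11, Pinehurst 2, Claybrook 4, Stonebridge 23, Millford 2.
Jefferson: Oakdale 3, Rivermont 12, Pinehurst 1, Claybrook 3, Stonebridge 24, Millford 2.
Rivermont gets 11 under Hamilton and 12 under Jefferson.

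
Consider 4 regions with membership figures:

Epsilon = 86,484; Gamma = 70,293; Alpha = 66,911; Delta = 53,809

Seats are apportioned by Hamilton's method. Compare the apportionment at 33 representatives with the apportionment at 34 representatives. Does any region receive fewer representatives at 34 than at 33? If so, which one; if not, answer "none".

At 33 seats: Epsilon 10, Gamma 8, Alpha 8, Delta 7.
At 34 seats: Epsilon 11, Gamma 9, Alpha 8, Delta 6.
Delta drops from 7 to 6.

Delta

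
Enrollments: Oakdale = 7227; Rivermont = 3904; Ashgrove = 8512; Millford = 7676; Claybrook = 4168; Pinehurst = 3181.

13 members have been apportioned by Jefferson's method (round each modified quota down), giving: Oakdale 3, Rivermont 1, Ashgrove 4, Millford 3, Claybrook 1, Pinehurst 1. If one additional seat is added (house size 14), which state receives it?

Priority for the next seat is population ÷ (current seats + 1).
Priorities: Oakdale 1806.750, Rivermont 1952.000, Ashgrove 1702.400, Millford 1919.000, Claybrook 2084.000, Pinehurst 1590.500.
Highest priority: Claybrook.

Claybrook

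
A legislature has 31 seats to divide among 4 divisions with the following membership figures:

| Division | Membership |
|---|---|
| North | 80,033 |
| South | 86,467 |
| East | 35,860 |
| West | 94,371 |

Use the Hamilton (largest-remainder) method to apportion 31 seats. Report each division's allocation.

Standard divisor: 296731 ÷ 31 ≈ 9571.968.
Standard quotas: North 8.3612, South 9.0334, East 3.7464, West 9.8591.
Lower quotas: North 8, South 9, East 3, West 9 (sum 29, leaving 2 seats).
Remainders in descending order: West 0.8591, East 0.7464, North 0.3612, South 0.0334.
Largest remainders: West, East receive the extra seats.

North=8; South=9; East=4; West=10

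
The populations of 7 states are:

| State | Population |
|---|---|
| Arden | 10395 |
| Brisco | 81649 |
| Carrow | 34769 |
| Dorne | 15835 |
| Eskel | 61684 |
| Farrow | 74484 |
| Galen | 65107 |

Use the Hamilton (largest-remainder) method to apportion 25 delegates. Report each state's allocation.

Arden=1, Brisco=6, Carrow=3, Dorne=1, Eskel=4, Farrow=5, Galen=5

Total 343923; standard divisor 343923/25 ≈ 13756.92.
Standard quotas: Arden 0.7556, Brisco 5.9351, Carrow 2.5274, Dorne 1.1511, Eskel 4.4839, Farrow 5.4143, Galen 4.7327.
Lower quotas: Arden 0, Brisco 5, Carrow 2, Dorne 1, Eskel 4, Farrow 5, Galen 4 (sum 21, leaving 4 seats).
Remainders in descending order: Brisco 0.9351, Arden 0.7556, Galen 0.7327, Carrow 0.5274, Eskel 0.4839, Farrow 0.4143, Dorne 0.1511.
Largest remainders: Brisco, Arden, Galen, Carrow receive the extra seats.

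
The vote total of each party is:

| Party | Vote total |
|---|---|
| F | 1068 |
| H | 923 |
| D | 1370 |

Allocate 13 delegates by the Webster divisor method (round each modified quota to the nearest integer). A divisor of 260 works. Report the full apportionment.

F: 4; H: 4; D: 5

With modified divisor 260: modified quotas F 4.108, H 3.550, D 5.269.
Rounding to the nearest integer: F 4, H 4, D 5 (total 13).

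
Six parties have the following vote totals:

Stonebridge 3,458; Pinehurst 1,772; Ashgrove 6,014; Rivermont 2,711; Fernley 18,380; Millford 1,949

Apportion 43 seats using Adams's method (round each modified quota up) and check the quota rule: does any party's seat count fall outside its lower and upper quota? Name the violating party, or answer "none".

Standard quotas: Stonebridge 4.337, Pinehurst 2.222, Ashgrove 7.543, Rivermont 3.400, Fernley 23.053, Millford 2.444.
Adams allocation: Stonebridge 4, Pinehurst 3, Ashgrove 7, Rivermont 4, Fernley 22, Millford 3.
Fernley has quota 23.053 (lower 23, upper 24) but receives 22 — outside the quota interval.

Fernley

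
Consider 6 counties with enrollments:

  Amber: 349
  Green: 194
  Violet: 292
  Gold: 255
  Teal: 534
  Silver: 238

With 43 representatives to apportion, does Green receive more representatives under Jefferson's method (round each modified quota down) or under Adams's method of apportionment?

Adams

Jefferson: Amber 8, Green 4, Violet 7, Gold 6, Teal 13, Silver 5.
Adams: Amber 8, Green 5, Violet 7, Gold 6, Teal 12, Silver 5.
Green gets 4 under Jefferson and 5 under Adams.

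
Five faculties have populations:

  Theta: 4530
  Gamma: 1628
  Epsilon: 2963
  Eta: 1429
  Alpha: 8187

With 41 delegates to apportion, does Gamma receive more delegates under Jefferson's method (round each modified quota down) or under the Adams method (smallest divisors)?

Adams

Jefferson: Theta 10, Gamma 3, Epsilon 6, Eta 3, Alpha 19.
Adams: Theta 10, Gamma 4, Epsilon 7, Eta 3, Alpha 17.
Gamma gets 3 under Jefferson and 4 under Adams.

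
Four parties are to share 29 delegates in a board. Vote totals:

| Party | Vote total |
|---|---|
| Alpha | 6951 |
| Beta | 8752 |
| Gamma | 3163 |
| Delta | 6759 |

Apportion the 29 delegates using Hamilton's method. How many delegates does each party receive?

Alpha 8; Beta 10; Gamma 3; Delta 8

The standard divisor is 25625/29 ≈ 883.621.
Standard quotas: Alpha 7.8665, Beta 9.9047, Gamma 3.5796, Delta 7.6492.
Lower quotas: Alpha 7, Beta 9, Gamma 3, Delta 7 (sum 26, leaving 3 seats).
Remainders in descending order: Beta 0.9047, Alpha 0.8665, Delta 0.6492, Gamma 0.5796.
Largest remainders: Beta, Alpha, Delta receive the extra seats.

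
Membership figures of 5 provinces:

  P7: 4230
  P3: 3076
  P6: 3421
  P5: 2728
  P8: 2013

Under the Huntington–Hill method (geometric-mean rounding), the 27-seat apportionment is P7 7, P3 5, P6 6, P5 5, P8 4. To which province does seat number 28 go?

P7

Priority for the next seat is population ÷ (√(s·(s+1))).
Priorities: P7 565.258, P3 561.598, P6 527.872, P5 498.062, P8 450.120.
Highest priority: P7.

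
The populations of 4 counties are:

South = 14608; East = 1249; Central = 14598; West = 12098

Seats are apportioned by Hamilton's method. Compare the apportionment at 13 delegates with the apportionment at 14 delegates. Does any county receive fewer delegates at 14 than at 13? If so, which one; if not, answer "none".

none

At 13 seats: South 5, East 0, Central 4, West 4.
At 14 seats: South 5, East 0, Central 5, West 4.
No county's allocation decreased.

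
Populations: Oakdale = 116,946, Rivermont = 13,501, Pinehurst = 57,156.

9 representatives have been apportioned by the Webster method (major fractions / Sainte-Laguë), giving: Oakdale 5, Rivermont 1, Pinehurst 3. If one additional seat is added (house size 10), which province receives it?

Priority for the next seat is population ÷ (current seats + 0.5).
Priorities: Oakdale 21262.909, Rivermont 9000.667, Pinehurst 16330.286.
Highest priority: Oakdale.

Oakdale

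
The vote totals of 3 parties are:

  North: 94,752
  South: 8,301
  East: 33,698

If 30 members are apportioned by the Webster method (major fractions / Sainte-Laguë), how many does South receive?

2

Standard divisor 136751/30 ≈ 4558.367; standard quotas: North 20.786, South 1.821, East 7.393.
Rounding to the nearest integer gives North 21, South 2, East 7 — total 30, matching the house size, so no adjustment is needed.
South receives 2.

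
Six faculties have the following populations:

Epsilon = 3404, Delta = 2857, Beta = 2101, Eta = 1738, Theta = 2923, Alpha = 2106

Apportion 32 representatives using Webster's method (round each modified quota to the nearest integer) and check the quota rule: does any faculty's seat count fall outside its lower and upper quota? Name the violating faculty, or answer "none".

Standard quotas: Epsilon 7.200, Delta 6.043, Beta 4.444, Eta 3.676, Theta 6.183, Alpha 4.454.
Webster allocation: Epsilon 7, Delta 6, Beta 4, Eta 4, Theta 6, Alpha 5.
Every allocation lies between the lower and upper quota.

none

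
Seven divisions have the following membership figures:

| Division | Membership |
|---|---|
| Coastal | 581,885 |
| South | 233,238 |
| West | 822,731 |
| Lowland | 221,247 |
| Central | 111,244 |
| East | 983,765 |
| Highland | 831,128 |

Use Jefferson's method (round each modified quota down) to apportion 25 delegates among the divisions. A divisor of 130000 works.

With modified divisor 130000: modified quotas Coastal 4.476, South 1.794, West 6.329, Lowland 1.702, Central 0.856, East 7.567, Highland 6.393.
Rounding down: Coastal 4, South 1, West 6, Lowland 1, Central 0, East 7, Highland 6 (total 25).

Coastal=4, South=1, West=6, Lowland=1, Central=0, East=7, Highland=6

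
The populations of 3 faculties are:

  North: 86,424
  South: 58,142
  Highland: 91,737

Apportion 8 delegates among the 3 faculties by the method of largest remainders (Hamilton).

North 3, South 2, Highland 3

The standard divisor is 236303/8 ≈ 29537.875.
Standard quotas: North 2.9259, South 1.9684, Highland 3.1057.
Lower quotas: North 2, South 1, Highland 3 (sum 6, leaving 2 seats).
Remainders in descending order: South 0.9684, North 0.9259, Highland 0.1057.
The surplus seats go to South, North.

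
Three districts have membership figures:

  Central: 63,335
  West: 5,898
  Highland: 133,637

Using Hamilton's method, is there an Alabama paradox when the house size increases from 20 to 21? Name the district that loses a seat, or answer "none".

At 20 seats: Central 6, West 1, Highland 13.
At 21 seats: Central 6, West 1, Highland 14.
No district's allocation decreased.

none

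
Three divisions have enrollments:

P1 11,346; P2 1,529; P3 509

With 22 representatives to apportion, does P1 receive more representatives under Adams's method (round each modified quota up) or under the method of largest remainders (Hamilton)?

Hamilton

Adams: P1 18, P2 3, P3 1.
Hamilton: P1 19, P2 2, P3 1.
P1 gets 18 under Adams and 19 under Hamilton.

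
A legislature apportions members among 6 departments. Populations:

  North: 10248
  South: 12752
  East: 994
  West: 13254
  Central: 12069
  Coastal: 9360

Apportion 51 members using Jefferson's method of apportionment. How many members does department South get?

11

Standard divisor 58677/51 ≈ 1150.529; standard quotas: North 8.907, South 11.084, East 0.864, West 11.520, Central 10.490, Coastal 8.135.
Rounding down gives 8, 11, 0, 11, 10, 8 = 48 seats, so the divisor must be adjusted.
With modified divisor 1080: modified quotas North 9.489, South 11.807, East 0.920, West 12.272, Central 11.175, Coastal 8.667.
Rounding down: North 9, South 11, East 0, West 12, Central 11, Coastal 8 (total 51).
South receives 11.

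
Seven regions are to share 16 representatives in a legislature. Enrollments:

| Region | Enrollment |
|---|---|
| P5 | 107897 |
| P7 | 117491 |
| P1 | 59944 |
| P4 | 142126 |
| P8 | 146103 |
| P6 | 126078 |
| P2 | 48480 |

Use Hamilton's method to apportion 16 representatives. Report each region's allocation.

Total 748119; standard divisor 748119/16 ≈ 46757.438.
Standard quotas: P5 2.3076, P7 2.5128, P1 1.2820, P4 3.0396, P8 3.1247, P6 2.6964, P2 1.0368.
Lower quotas: P5 2, P7 2, P1 1, P4 3, P8 3, P6 2, P2 1 (sum 14, leaving 2 seats).
Remainders in descending order: P6 0.6964, P7 0.5128, P5 0.3076, P1 0.2820, P8 0.1247, P4 0.0396, P2 0.0368.
Largest remainders: P6, P7 receive the extra seats.

P5: 2, P7: 3, P1: 1, P4: 3, P8: 3, P6: 3, P2: 1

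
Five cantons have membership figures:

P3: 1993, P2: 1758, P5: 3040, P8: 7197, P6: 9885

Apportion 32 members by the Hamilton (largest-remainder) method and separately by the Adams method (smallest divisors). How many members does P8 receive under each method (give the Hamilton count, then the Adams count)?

10 and 9

Hamilton: P3 3, P2 2, P5 4, P8 10, P6 13.
Adams: P3 3, P2 3, P5 4, P8 9, P6 13.
P8 gets 10 under Hamilton and 9 under Adams.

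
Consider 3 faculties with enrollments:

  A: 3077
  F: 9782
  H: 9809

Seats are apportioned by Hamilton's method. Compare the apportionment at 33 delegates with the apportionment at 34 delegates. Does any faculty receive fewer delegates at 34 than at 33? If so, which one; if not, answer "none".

A

At 33 seats: A 5, F 14, H 14.
At 34 seats: A 4, F 15, H 15.
A drops from 5 to 4.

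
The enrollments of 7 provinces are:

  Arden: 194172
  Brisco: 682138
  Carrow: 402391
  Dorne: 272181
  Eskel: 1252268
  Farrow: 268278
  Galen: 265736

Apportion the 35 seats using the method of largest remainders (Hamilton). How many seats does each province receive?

Total 3337164; standard divisor 3337164/35 ≈ 95347.543.
Standard quotas: Arden 2.0365, Brisco 7.1542, Carrow 4.2203, Dorne 2.8546, Eskel 13.1337, Farrow 2.8137, Galen 2.7870.
Lower quotas: Arden 2, Brisco 7, Carrow 4, Dorne 2, Eskel 13, Farrow 2, Galen 2 (sum 32, leaving 3 seats).
Remainders in descending order: Dorne 0.8546, Farrow 0.8137, Galen 0.7870, Carrow 0.2203, Brisco 0.1542, Eskel 0.1337, Arden 0.0365.
The surplus seats go to Dorne, Farrow, Galen.

Arden 2, Brisco 7, Carrow 4, Dorne 3, Eskel 13, Farrow 3, Galen 3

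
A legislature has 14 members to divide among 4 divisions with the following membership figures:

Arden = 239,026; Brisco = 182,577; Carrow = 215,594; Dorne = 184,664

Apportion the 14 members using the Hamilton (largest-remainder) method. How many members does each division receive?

Total 821861; standard divisor 821861/14 ≈ 58704.357.
Standard quotas: Arden 4.0717, Brisco 3.1101, Carrow 3.6725, Dorne 3.1457.
Lower quotas: Arden 4, Brisco 3, Carrow 3, Dorne 3 (sum 13, leaving 1 seat).
Remainders in descending order: Carrow 0.6725, Dorne 0.1457, Brisco 0.1101, Arden 0.0717.
The surplus seat goes to Carrow.

Arden 4, Brisco 3, Carrow 4, Dorne 3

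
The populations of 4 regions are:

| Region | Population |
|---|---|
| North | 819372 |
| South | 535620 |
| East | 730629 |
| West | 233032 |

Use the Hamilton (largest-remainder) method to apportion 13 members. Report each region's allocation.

The standard divisor is 2318653/13 ≈ 178357.923.
Standard quotas: North 4.5940, South 3.0031, East 4.0964, West 1.3065.
Lower quotas: North 4, South 3, East 4, West 1 (sum 12, leaving 1 seat).
Remainders in descending order: North 0.5940, West 0.3065, East 0.0964, South 0.0031.
Largest remainder: North receives the extra seat.

North: 5, South: 3, East: 4, West: 1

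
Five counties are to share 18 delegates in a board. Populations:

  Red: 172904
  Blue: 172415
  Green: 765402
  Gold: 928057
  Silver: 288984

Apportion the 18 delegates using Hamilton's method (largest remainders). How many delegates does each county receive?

Standard divisor: 2327762 ÷ 18 ≈ 129320.111.
Standard quotas: Red 1.3370, Blue 1.3332, Green 5.9187, Gold 7.1764, Silver 2.2346.
Lower quotas: Red 1, Blue 1, Green 5, Gold 7, Silver 2 (sum 16, leaving 2 seats).
Remainders in descending order: Green 0.9187, Red 0.3370, Blue 0.3332, Silver 0.2346, Gold 0.1764.
Largest remainders: Green, Red receive the extra seats.

Red: 2; Blue: 1; Green: 6; Gold: 7; Silver: 2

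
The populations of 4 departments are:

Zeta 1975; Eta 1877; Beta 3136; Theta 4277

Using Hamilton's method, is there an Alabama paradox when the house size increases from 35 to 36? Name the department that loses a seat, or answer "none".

At 35 seats: Zeta 6, Eta 6, Beta 10, Theta 13.
At 36 seats: Zeta 6, Eta 6, Beta 10, Theta 14.
No department's allocation decreased.

none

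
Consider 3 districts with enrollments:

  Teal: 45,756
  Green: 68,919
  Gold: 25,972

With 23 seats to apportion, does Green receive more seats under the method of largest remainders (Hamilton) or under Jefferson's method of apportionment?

Hamilton: Teal 8, Green 11, Gold 4.
Jefferson: Teal 7, Green 12, Gold 4.
Green gets 11 under Hamilton and 12 under Jefferson.

Jefferson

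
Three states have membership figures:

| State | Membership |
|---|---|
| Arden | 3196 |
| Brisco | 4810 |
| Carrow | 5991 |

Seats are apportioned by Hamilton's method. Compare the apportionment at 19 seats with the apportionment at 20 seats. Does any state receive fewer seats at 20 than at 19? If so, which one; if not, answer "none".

At 19 seats: Arden 4, Brisco 7, Carrow 8.
At 20 seats: Arden 5, Brisco 7, Carrow 8.
No state's allocation decreased.

none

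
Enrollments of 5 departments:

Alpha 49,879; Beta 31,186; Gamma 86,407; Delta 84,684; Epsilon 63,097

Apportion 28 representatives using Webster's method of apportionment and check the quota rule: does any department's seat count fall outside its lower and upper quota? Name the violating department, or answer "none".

none

Standard quotas: Alpha 4.430, Beta 2.770, Gamma 7.674, Delta 7.521, Epsilon 5.604.
Webster allocation: Alpha 4, Beta 3, Gamma 8, Delta 7, Epsilon 6.
Every allocation lies between the lower and upper quota.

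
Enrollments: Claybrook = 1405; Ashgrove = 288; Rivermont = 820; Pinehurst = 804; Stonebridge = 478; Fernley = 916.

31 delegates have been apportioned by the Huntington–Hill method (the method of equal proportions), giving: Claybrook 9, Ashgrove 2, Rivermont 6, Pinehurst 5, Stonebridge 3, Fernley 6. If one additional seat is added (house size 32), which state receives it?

Priority for the next seat is population ÷ (√(s·(s+1))).
Priorities: Claybrook 148.100, Ashgrove 117.576, Rivermont 126.529, Pinehurst 146.790, Stonebridge 137.987, Fernley 141.342.
Highest priority: Claybrook.

Claybrook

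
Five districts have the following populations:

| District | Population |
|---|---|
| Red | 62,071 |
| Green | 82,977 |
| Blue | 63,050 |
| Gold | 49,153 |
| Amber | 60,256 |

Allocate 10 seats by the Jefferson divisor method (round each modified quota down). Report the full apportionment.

Red 2; Green 3; Blue 2; Gold 1; Amber 2

Standard divisor 317507/10 ≈ 31750.7; standard quotas: Red 1.955, Green 2.613, Blue 1.986, Gold 1.548, Amber 1.898.
Rounding down gives 1, 2, 1, 1, 1 = 6 seats, so the divisor must be adjusted.
With modified divisor 26100: modified quotas Red 2.378, Green 3.179, Blue 2.416, Gold 1.883, Amber 2.309.
Rounding down: Red 2, Green 3, Blue 2, Gold 1, Amber 2 (total 10).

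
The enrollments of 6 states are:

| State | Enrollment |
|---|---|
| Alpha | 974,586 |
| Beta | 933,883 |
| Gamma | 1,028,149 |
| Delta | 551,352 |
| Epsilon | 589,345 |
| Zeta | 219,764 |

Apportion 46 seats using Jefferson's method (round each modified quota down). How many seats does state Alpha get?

11

Standard divisor 4297079/46 ≈ 93414.761; standard quotas: Alpha 10.433, Beta 9.997, Gamma 11.006, Delta 5.902, Epsilon 6.309, Zeta 2.353.
Rounding down gives 10, 9, 11, 5, 6, 2 = 43 seats, so the divisor must be adjusted.
With modified divisor 87100: modified quotas Alpha 11.189, Beta 10.722, Gamma 11.804, Delta 6.330, Epsilon 6.766, Zeta 2.523.
Rounding down: Alpha 11, Beta 10, Gamma 11, Delta 6, Epsilon 6, Zeta 2 (total 46).
Alpha receives 11.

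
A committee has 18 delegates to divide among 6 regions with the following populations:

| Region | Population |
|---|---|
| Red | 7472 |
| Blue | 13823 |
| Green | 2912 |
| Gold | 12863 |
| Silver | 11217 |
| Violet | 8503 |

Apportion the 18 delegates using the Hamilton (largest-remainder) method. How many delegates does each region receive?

Red: 2, Blue: 4, Green: 1, Gold: 4, Silver: 4, Violet: 3

Standard divisor: 56790 ÷ 18 = 3155.
Standard quotas: Red 2.3683, Blue 4.3813, Green 0.9230, Gold 4.0770, Silver 3.5553, Violet 2.6951.
Lower quotas: Red 2, Blue 4, Green 0, Gold 4, Silver 3, Violet 2 (sum 15, leaving 3 seats).
Remainders in descending order: Green 0.9230, Violet 0.6951, Silver 0.5553, Blue 0.3813, Red 0.3683, Gold 0.0770.
The surplus seats go to Green, Violet, Silver.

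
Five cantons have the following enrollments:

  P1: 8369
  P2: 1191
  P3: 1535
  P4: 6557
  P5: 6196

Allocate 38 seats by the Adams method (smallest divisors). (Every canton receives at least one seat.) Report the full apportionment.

Standard divisor 23848/38 ≈ 627.579; standard quotas: P1 13.335, P2 1.898, P3 2.446, P4 10.448, P5 9.873.
Rounding up gives 14, 2, 3, 11, 10 = 40 seats, so the divisor must be adjusted.
With modified divisor 670: modified quotas P1 12.491, P2 1.778, P3 2.291, P4 9.787, P5 9.248.
Rounding up: P1 13, P2 2, P3 3, P4 10, P5 10 (total 38).

P1: 13, P2: 2, P3: 3, P4: 10, P5: 10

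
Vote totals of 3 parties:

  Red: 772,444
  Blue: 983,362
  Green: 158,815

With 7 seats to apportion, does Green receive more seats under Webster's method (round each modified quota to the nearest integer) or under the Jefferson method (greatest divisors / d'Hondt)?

Webster: Red 3, Blue 3, Green 1.
Jefferson: Red 3, Blue 4, Green 0.
Green gets 1 under Webster and 0 under Jefferson.

Webster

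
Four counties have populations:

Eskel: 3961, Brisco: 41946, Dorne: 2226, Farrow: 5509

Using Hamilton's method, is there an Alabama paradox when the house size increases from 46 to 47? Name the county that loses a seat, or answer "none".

At 46 seats: Eskel 3, Brisco 36, Dorne 2, Farrow 5.
At 47 seats: Eskel 3, Brisco 37, Dorne 2, Farrow 5.
No county's allocation decreased.

none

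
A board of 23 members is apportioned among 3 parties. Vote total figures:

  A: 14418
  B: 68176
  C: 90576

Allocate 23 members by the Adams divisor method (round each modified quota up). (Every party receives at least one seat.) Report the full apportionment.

A=2, B=9, C=12

Standard divisor 173170/23 ≈ 7529.13; standard quotas: A 1.915, B 9.055, C 12.030.
Rounding up gives 2, 10, 13 = 25 seats, so the divisor must be adjusted.
With modified divisor 7900: modified quotas A 1.825, B 8.630, C 11.465.
Rounding up: A 2, B 9, C 12 (total 23).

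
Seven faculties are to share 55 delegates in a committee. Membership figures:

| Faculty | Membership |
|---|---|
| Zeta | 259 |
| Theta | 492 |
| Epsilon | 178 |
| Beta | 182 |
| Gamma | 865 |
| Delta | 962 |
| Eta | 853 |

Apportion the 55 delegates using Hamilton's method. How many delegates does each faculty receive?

Total 3791; standard divisor 3791/55 ≈ 68.927.
Standard quotas: Zeta 3.758, Theta 7.138, Epsilon 2.582, Beta 2.640, Gamma 12.549, Delta 13.957, Eta 12.375.
Lower quotas: Zeta 3, Theta 7, Epsilon 2, Beta 2, Gamma 12, Delta 13, Eta 12 (sum 51, leaving 4 seats).
Remainders in descending order: Delta 0.957, Zeta 0.758, Beta 0.640, Epsilon 0.582, Gamma 0.549, Eta 0.375, Theta 0.138.
Largest remainders: Delta, Zeta, Beta, Epsilon receive the extra seats.

Zeta: 4, Theta: 7, Epsilon: 3, Beta: 3, Gamma: 12, Delta: 14, Eta: 12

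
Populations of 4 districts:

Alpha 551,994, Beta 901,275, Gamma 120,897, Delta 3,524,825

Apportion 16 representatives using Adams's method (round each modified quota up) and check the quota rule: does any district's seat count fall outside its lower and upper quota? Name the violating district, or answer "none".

Standard quotas: Alpha 1.732, Beta 2.828, Gamma 0.379, Delta 11.060.
Adams allocation: Alpha 2, Beta 3, Gamma 1, Delta 10.
Delta has quota 11.060 (lower 11, upper 12) but receives 10 — outside the quota interval.

Delta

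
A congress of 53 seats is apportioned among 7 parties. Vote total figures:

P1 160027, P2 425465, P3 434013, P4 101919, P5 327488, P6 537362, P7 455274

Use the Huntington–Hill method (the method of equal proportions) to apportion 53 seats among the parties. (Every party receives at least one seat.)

P1=4, P2=9, P3=9, P4=2, P5=7, P6=12, P7=10

With divisor 45972: modified quotas P1 3.481, P2 9.255, P3 9.441, P4 2.217, P5 7.124, P6 11.689, P7 9.903.
Geometric-mean thresholds: P1 √(3·4)=3.464, P2 √(9·10)=9.487, P3 √(9·10)=9.487, P4 √(2·3)=2.449, P5 √(7·8)=7.483, P6 √(11·12)=11.489, P7 √(9·10)=9.487.
Each quota rounded against its threshold gives P1 4, P2 9, P3 9, P4 2, P5 7, P6 12, P7 10 (total 53).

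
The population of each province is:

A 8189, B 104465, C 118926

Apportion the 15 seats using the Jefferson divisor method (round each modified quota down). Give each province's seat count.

Standard divisor 231580/15 ≈ 15438.667; standard quotas: A 0.530, B 6.766, C 7.703.
Rounding down gives 0, 6, 7 = 13 seats, so the divisor must be adjusted.
With modified divisor 14000: modified quotas A 0.585, B 7.462, C 8.495.
Rounding down: A 0, B 7, C 8 (total 15).

A 0, B 7, C 8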